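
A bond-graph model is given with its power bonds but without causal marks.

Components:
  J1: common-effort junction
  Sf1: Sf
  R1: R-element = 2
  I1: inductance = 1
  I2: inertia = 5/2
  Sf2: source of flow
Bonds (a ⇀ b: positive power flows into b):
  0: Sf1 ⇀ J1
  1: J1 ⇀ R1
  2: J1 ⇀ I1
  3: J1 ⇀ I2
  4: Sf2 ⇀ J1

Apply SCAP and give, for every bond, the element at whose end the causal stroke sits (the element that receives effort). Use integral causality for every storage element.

#0 stroke→Sf1  (Sf1 (Sf) sets flow on bond)
#4 stroke→Sf2  (Sf2 (Sf) sets flow on bond)
#2 stroke→I1  (prefer integral on I1)
#3 stroke→I2  (I2 outputs flow p/I2)
#1 stroke→J1  (J1 needs exactly one e-in)

b0 stroke→Sf1
b1 stroke→J1
b2 stroke→I1
b3 stroke→I2
b4 stroke→Sf2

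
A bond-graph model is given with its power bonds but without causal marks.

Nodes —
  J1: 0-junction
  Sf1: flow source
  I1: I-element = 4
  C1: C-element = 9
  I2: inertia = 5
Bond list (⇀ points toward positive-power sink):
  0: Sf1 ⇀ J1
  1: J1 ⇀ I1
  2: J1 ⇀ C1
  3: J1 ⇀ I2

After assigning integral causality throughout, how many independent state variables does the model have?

b0 stroke at Sf1  (Sf1: flow source, stroke at near end)
b1 stroke at I1  (I1 integral (f out))
b2 stroke at J1  (C1 outputs effort q/C1)
b3 stroke at I2  (common-e at J1 fixed by 2)

3  (C1, I1, I2 all integral)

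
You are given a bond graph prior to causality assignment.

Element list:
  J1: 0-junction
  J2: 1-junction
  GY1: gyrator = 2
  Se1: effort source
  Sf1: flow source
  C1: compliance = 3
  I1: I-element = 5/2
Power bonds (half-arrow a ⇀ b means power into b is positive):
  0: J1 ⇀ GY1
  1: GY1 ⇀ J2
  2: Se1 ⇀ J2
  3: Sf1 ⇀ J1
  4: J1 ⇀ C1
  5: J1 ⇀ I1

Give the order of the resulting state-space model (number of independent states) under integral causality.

bond 2 →J2  (Se1 fixes effort; stroke away)
bond 3 →Sf1  (Sf1: flow source, stroke at near end)
bond 1 →GY1  (only one flow-in slot at J2)
bond 0 →GY1  (through GY1, causality inverts; strokes same side of GY1)
bond 4 →J1  (C1 outputs effort q/C1)
bond 5 →I1  (J1: bond 4 brought effort, rest push out)

2  (C1, I1 all integral)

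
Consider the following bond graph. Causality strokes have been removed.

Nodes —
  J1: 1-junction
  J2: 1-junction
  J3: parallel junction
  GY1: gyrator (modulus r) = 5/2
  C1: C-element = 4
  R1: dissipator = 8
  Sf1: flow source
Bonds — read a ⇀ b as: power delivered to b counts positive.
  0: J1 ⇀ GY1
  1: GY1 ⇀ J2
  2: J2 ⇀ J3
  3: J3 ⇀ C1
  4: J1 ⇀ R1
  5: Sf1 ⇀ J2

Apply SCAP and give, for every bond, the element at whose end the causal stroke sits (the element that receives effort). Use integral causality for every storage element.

#5 →Sf1  (Sf1: flow source, stroke at near end)
#1 →J2  (common-f at J2 fixed by 5)
#2 →J2  (J2 flow already set via bond 5)
#3 →J3  (J3 needs exactly one e-in)
#0 →J1  (GY1: gyrator matches bond 1)
#4 →R1  (J1: last free bond brings flow in)

b0 |J1
b1 |J2
b2 |J2
b3 |J3
b4 |R1
b5 |Sf1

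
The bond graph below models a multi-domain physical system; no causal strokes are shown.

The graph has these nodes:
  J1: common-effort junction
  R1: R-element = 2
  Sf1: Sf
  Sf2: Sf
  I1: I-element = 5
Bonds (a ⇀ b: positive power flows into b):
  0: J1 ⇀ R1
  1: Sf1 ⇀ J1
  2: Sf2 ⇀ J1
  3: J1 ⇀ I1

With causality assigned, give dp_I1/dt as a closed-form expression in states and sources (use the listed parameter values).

#1 |Sf1  (source Sf1 imposes f)
#2 |Sf2  (Sf2 fixes flow; stroke at Sf2)
#3 |I1  (prefer integral on I1)
#0 |J1  (only one effort-in slot at J1)

dp_I1/dt = 2*F_Sf1 + 2*F_Sf2 - 2*p_I1/5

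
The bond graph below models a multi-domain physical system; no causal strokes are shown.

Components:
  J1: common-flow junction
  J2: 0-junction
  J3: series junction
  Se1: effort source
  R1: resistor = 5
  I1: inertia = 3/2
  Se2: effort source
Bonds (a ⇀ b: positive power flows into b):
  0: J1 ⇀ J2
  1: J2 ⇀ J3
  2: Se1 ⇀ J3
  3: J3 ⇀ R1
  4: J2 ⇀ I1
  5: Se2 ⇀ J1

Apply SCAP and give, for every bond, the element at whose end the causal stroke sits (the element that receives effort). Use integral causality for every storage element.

b0 stroke→J2
b1 stroke→J3
b2 stroke→J3
b3 stroke→R1
b4 stroke→I1
b5 stroke→J1

β2 stroke at J3  (Se1 fixes effort; stroke away)
β5 stroke at J1  (Se2 fixes effort; stroke away)
β0 stroke at J2  (J1: last free bond brings flow in)
β1 stroke at J3  (0-jn J2 has e-setter on 0)
β4 stroke at I1  (0-jn J2 has e-setter on 0)
β3 stroke at R1  (J3: last free bond brings flow in)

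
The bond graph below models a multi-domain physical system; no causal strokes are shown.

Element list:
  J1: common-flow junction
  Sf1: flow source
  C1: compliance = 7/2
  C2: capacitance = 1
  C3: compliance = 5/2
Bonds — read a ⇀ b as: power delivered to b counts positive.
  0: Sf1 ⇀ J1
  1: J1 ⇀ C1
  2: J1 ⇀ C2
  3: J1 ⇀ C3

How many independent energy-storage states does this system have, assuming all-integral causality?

3  (C1, C2, C3 all integral)

#0 →Sf1  (source Sf1 imposes f)
#1 →J1  (J1 flow already set via bond 0)
#2 →J1  (1-jn J1 has f-setter on 0)
#3 →J1  (J1 flow already set via bond 0)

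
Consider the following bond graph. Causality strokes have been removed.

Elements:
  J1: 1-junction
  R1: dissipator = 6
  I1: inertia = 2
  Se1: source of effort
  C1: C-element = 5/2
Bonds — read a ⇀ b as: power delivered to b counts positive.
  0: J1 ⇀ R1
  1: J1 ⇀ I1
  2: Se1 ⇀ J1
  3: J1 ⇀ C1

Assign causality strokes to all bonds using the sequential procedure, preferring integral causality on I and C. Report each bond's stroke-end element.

#2 stroke at J1  (Se1 (Se) sets effort on bond)
#1 stroke at I1  (I1 outputs flow p/I1)
#0 stroke at J1  (J1: bond 1 brought flow, rest push out)
#3 stroke at J1  (J1 flow already set via bond 1)

β0 stroke→J1
β1 stroke→I1
β2 stroke→J1
β3 stroke→J1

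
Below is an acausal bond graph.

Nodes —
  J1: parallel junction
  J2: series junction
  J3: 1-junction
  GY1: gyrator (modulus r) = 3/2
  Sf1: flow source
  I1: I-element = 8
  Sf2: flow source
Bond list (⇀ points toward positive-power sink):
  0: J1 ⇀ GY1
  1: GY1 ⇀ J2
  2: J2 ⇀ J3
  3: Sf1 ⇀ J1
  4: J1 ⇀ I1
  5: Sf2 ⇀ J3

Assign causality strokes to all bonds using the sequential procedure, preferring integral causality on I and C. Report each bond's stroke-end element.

β3 stroke at Sf1  (Sf1 fixes flow; stroke at Sf1)
β5 stroke at Sf2  (source Sf2 imposes f)
β2 stroke at J3  (J3: bond 5 brought flow, rest push out)
β1 stroke at J2  (J2: bond 2 brought flow, rest push out)
β0 stroke at J1  (GY1 both-in/both-out from 1)
β4 stroke at I1  (J1: bond 0 brought effort, rest push out)

b0 stroke→J1
b1 stroke→J2
b2 stroke→J3
b3 stroke→Sf1
b4 stroke→I1
b5 stroke→Sf2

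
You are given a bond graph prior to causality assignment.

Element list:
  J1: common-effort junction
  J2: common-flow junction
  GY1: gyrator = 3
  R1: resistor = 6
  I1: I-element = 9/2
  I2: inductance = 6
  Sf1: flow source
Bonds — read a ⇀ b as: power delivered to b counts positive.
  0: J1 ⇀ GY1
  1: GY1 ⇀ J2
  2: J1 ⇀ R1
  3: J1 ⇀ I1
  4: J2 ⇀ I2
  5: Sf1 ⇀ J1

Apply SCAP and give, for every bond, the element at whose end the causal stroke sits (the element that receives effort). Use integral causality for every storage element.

β0 |J1
β1 |J2
β2 |R1
β3 |I1
β4 |I2
β5 |Sf1

β5 |Sf1  (Sf1: flow source, stroke at near end)
β3 |I1  (I1 outputs flow p/I1)
β4 |I2  (I2: I, integral causality)
β1 |J2  (common-f at J2 fixed by 4)
β0 |J1  (GY1 both-in/both-out from 1)
β2 |R1  (common-e at J1 fixed by 0)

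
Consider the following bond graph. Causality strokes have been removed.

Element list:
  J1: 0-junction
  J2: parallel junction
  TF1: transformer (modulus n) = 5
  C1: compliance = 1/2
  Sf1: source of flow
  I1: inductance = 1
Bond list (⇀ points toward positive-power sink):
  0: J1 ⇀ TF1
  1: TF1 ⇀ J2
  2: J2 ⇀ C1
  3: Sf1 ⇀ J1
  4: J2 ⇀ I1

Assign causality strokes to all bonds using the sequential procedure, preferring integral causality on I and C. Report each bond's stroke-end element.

β0 stroke at J1
β1 stroke at TF1
β2 stroke at J2
β3 stroke at Sf1
β4 stroke at I1

#3 stroke at Sf1  (Sf1: flow source, stroke at near end)
#0 stroke at J1  (closing 0-jn rule on J1)
#1 stroke at TF1  (TF1 one-in-one-out from 0)
#2 stroke at J2  (prefer integral on C1)
#4 stroke at I1  (0-jn J2 has e-setter on 2)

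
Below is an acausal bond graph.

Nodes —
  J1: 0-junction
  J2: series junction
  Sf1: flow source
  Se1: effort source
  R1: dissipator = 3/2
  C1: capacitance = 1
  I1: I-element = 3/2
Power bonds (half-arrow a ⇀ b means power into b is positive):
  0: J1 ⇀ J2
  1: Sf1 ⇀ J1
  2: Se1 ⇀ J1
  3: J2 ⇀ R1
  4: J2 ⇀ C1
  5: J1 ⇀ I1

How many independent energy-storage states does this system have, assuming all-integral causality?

2  (C1, I1 all integral)

b1 →Sf1  (source Sf1 imposes f)
b2 →J1  (Se1 (Se) sets effort on bond)
b0 →J2  (0-jn J1 has e-setter on 2)
b5 →I1  (J1: bond 2 brought effort, rest push out)
b4 →J2  (C1: C, integral causality)
b3 →R1  (J2: last free bond brings flow in)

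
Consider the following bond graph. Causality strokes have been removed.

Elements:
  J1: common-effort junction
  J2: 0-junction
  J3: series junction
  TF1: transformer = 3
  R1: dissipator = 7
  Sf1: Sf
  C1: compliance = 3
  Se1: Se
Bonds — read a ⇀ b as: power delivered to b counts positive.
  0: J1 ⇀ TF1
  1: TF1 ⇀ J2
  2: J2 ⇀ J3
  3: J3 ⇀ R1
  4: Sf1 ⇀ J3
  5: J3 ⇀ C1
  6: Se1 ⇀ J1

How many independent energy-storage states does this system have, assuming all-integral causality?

β4 |Sf1  (source Sf1 imposes f)
β6 |J1  (Se1 fixes effort; stroke away)
β0 |TF1  (0-jn J1 has e-setter on 6)
β2 |J3  (1-jn J3 has f-setter on 4)
β3 |J3  (1-jn J3 has f-setter on 4)
β5 |J3  (J3 flow already set via bond 4)
β1 |J2  (TF1: transformer flips bond 0)

1  (C1 all integral)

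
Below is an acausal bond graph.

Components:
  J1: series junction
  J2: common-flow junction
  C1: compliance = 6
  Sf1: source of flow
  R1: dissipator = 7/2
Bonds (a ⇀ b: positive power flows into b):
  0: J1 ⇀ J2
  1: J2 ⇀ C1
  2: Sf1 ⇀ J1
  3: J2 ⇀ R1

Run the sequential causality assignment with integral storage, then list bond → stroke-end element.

bond 0 stroke→J1
bond 1 stroke→J2
bond 2 stroke→Sf1
bond 3 stroke→J2

bond 2 stroke at Sf1  (source Sf1 imposes f)
bond 0 stroke at J1  (J1: bond 2 brought flow, rest push out)
bond 1 stroke at J2  (common-f at J2 fixed by 0)
bond 3 stroke at J2  (J2 flow already set via bond 0)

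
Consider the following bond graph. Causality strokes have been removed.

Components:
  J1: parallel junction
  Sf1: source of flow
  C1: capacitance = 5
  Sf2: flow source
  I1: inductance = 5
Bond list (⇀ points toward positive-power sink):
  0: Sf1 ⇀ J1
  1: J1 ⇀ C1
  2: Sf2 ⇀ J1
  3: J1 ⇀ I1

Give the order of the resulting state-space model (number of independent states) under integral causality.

b0 stroke at Sf1  (Sf1 fixes flow; stroke at Sf1)
b2 stroke at Sf2  (Sf2: flow source, stroke at near end)
b1 stroke at J1  (C1: C, integral causality)
b3 stroke at I1  (common-e at J1 fixed by 1)

2  (C1, I1 all integral)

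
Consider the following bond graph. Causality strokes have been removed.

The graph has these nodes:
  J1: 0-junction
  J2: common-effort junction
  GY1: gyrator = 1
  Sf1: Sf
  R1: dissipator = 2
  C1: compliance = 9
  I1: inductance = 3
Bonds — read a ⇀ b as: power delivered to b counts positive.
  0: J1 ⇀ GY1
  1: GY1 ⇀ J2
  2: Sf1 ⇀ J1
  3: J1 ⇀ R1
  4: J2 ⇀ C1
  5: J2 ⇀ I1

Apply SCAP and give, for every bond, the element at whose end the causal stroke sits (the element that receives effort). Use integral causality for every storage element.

b2 →Sf1  (Sf1: flow source, stroke at near end)
b4 →J2  (C1 outputs effort q/C1)
b1 →GY1  (common-e at J2 fixed by 4)
b5 →I1  (common-e at J2 fixed by 4)
b0 →GY1  (GY1 both-in/both-out from 1)
b3 →J1  (J1 needs exactly one e-in)

#0 stroke at GY1
#1 stroke at GY1
#2 stroke at Sf1
#3 stroke at J1
#4 stroke at J2
#5 stroke at I1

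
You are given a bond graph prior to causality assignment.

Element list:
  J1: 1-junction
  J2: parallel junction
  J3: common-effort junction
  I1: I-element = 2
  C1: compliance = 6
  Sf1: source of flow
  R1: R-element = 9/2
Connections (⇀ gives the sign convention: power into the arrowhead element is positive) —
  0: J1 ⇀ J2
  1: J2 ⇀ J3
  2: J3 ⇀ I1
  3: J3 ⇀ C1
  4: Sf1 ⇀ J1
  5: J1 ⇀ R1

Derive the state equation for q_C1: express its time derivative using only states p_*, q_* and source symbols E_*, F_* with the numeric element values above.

dq_C1/dt = F_Sf1 - p_I1/2

bond 4 →Sf1  (Sf1: flow source, stroke at near end)
bond 0 →J1  (J1 flow already set via bond 4)
bond 5 →J1  (J1: bond 4 brought flow, rest push out)
bond 1 →J2  (closing 0-jn rule on J2)
bond 2 →I1  (I1: I, integral causality)
bond 3 →J3  (J3 needs exactly one e-in)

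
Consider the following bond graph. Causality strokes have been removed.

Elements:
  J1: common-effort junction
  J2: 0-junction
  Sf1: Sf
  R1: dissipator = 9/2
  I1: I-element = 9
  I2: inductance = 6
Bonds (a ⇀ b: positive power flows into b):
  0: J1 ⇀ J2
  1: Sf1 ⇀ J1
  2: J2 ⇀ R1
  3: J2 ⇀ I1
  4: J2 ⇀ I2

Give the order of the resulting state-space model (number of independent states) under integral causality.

b1 stroke at Sf1  (Sf1 (Sf) sets flow on bond)
b0 stroke at J1  (only one effort-in slot at J1)
b3 stroke at I1  (prefer integral on I1)
b4 stroke at I2  (prefer integral on I2)
b2 stroke at J2  (closing 0-jn rule on J2)

2  (I1, I2 all integral)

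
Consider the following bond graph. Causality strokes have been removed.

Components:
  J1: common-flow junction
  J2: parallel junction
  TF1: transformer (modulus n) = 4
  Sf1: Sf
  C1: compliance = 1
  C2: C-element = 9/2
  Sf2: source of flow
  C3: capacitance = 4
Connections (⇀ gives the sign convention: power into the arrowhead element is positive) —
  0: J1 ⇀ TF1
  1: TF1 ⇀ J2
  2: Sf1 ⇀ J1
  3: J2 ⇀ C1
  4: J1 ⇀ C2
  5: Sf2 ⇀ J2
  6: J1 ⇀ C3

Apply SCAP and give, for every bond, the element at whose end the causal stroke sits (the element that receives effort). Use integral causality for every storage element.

b0 →J1
b1 →TF1
b2 →Sf1
b3 →J2
b4 →J1
b5 →Sf2
b6 →J1

bond 2 stroke→Sf1  (Sf1 fixes flow; stroke at Sf1)
bond 5 stroke→Sf2  (Sf2 fixes flow; stroke at Sf2)
bond 0 stroke→J1  (J1 flow already set via bond 2)
bond 4 stroke→J1  (common-f at J1 fixed by 2)
bond 6 stroke→J1  (J1 flow already set via bond 2)
bond 1 stroke→TF1  (TF1 one-in-one-out from 0)
bond 3 stroke→J2  (J2 needs exactly one e-in)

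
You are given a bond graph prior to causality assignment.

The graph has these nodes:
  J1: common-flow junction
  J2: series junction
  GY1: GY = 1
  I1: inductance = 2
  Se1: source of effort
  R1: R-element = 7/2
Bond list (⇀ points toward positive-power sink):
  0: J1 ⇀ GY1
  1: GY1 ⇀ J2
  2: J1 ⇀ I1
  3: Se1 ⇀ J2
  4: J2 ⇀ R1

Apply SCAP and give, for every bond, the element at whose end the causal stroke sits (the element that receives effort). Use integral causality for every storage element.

β3 stroke at J2  (source Se1 imposes e)
β2 stroke at I1  (I1 integral (f out))
β0 stroke at J1  (common-f at J1 fixed by 2)
β1 stroke at J2  (GY GY1: same side as bond 0)
β4 stroke at R1  (J2 needs exactly one f-in)

β0 stroke→J1
β1 stroke→J2
β2 stroke→I1
β3 stroke→J2
β4 stroke→R1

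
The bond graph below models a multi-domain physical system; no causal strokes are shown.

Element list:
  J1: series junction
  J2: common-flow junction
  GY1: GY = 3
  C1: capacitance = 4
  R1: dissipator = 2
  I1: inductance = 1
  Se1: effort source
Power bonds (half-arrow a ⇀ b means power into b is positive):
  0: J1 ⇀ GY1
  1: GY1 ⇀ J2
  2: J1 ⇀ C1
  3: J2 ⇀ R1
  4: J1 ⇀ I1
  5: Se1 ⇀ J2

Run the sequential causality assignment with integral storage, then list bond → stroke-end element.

#0 stroke at J1
#1 stroke at J2
#2 stroke at J1
#3 stroke at R1
#4 stroke at I1
#5 stroke at J2

#5 stroke→J2  (Se1 fixes effort; stroke away)
#2 stroke→J1  (C1: C, integral causality)
#4 stroke→I1  (I1 integral (f out))
#0 stroke→J1  (common-f at J1 fixed by 4)
#1 stroke→J2  (GY1 both-in/both-out from 0)
#3 stroke→R1  (only one flow-in slot at J2)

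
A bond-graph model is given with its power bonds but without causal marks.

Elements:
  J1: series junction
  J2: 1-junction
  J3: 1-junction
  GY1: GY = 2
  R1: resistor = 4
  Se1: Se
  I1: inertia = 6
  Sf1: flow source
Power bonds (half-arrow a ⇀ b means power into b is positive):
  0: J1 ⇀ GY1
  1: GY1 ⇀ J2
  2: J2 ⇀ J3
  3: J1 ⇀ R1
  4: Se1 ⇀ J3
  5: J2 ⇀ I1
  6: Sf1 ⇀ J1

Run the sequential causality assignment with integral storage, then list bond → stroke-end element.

β0 →J1
β1 →J2
β2 →J2
β3 →J1
β4 →J3
β5 →I1
β6 →Sf1

#4 |J3  (source Se1 imposes e)
#6 |Sf1  (Sf1 (Sf) sets flow on bond)
#0 |J1  (J1: bond 6 brought flow, rest push out)
#3 |J1  (common-f at J1 fixed by 6)
#2 |J2  (only one flow-in slot at J3)
#1 |J2  (through GY1, causality inverts; strokes same side of GY1)
#5 |I1  (closing 1-jn rule on J2)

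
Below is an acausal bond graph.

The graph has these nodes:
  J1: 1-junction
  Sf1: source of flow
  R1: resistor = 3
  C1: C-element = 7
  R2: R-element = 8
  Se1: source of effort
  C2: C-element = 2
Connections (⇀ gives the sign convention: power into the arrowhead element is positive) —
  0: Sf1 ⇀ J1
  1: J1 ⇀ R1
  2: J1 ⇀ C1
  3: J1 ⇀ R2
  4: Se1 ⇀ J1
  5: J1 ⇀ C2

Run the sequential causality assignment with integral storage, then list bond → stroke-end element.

bond 0 stroke→Sf1
bond 1 stroke→J1
bond 2 stroke→J1
bond 3 stroke→J1
bond 4 stroke→J1
bond 5 stroke→J1

β0 |Sf1  (Sf1 fixes flow; stroke at Sf1)
β4 |J1  (Se1: effort source, stroke at far end)
β1 |J1  (common-f at J1 fixed by 0)
β2 |J1  (J1 flow already set via bond 0)
β3 |J1  (J1 flow already set via bond 0)
β5 |J1  (J1 flow already set via bond 0)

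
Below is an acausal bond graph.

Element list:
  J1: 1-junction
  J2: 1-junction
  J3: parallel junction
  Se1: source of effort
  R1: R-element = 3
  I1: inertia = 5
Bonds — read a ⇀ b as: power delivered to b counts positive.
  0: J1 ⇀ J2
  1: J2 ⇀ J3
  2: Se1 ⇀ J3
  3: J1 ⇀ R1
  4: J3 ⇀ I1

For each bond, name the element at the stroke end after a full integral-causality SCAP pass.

β0 →J1
β1 →J2
β2 →J3
β3 →R1
β4 →I1

b2 |J3  (Se1: effort source, stroke at far end)
b1 |J2  (J3 effort already set via bond 2)
b4 |I1  (J3: bond 2 brought effort, rest push out)
b0 |J1  (closing 1-jn rule on J2)
b3 |R1  (only one flow-in slot at J1)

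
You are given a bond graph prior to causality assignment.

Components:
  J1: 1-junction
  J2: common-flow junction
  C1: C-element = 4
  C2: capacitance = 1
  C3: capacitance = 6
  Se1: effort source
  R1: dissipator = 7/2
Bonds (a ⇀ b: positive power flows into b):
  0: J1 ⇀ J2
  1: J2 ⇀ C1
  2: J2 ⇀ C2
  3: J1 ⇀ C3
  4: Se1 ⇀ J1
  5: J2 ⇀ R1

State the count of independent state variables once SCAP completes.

b4 stroke→J1  (Se1 fixes effort; stroke away)
b1 stroke→J2  (C1: C, integral causality)
b2 stroke→J2  (C2 outputs effort q/C2)
b3 stroke→J1  (C3 outputs effort q/C3)
b0 stroke→J2  (J1 needs exactly one f-in)
b5 stroke→R1  (J2: last free bond brings flow in)

3  (C1, C2, C3 all integral)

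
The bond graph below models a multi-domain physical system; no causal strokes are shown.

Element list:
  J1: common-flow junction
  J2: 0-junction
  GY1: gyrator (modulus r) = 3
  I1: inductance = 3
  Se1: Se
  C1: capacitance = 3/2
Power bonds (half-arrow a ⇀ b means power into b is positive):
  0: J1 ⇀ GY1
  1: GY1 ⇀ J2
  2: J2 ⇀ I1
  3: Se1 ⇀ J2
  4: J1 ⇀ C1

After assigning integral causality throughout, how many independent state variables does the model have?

bond 3 stroke→J2  (Se1 (Se) sets effort on bond)
bond 1 stroke→GY1  (0-jn J2 has e-setter on 3)
bond 2 stroke→I1  (J2: bond 3 brought effort, rest push out)
bond 0 stroke→GY1  (GY GY1: same side as bond 1)
bond 4 stroke→J1  (J1 flow already set via bond 0)

2  (C1, I1 all integral)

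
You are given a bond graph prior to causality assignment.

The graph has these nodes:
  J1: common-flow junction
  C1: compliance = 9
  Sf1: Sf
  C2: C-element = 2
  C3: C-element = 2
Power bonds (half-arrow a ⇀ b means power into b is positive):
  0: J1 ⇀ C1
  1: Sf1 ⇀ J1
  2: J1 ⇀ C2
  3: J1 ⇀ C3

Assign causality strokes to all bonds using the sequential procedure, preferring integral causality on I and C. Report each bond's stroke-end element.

#0 |J1
#1 |Sf1
#2 |J1
#3 |J1

β1 stroke at Sf1  (source Sf1 imposes f)
β0 stroke at J1  (J1: bond 1 brought flow, rest push out)
β2 stroke at J1  (J1: bond 1 brought flow, rest push out)
β3 stroke at J1  (J1: bond 1 brought flow, rest push out)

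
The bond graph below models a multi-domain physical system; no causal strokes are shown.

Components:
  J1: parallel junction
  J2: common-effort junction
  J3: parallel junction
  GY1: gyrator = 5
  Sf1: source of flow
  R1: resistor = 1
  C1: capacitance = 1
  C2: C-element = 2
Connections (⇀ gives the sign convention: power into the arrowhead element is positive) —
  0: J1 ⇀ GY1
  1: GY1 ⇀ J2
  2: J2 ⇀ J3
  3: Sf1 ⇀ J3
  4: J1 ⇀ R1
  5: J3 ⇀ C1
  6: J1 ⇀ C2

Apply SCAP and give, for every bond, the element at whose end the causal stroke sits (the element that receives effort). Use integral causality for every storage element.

bond 3 stroke at Sf1  (Sf1: flow source, stroke at near end)
bond 5 stroke at J3  (C1 outputs effort q/C1)
bond 2 stroke at J2  (J3: bond 5 brought effort, rest push out)
bond 1 stroke at GY1  (J2: bond 2 brought effort, rest push out)
bond 0 stroke at GY1  (through GY1, causality inverts; strokes same side of GY1)
bond 6 stroke at J1  (prefer integral on C2)
bond 4 stroke at R1  (common-e at J1 fixed by 6)

#0 |GY1
#1 |GY1
#2 |J2
#3 |Sf1
#4 |R1
#5 |J3
#6 |J1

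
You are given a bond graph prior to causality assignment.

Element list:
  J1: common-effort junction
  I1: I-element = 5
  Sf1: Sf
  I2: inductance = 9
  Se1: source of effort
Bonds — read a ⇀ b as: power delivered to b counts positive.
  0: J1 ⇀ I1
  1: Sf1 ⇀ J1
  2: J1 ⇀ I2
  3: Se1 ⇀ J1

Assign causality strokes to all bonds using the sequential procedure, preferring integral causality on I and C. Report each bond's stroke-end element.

b0 stroke→I1
b1 stroke→Sf1
b2 stroke→I2
b3 stroke→J1

bond 1 stroke→Sf1  (Sf1 fixes flow; stroke at Sf1)
bond 3 stroke→J1  (source Se1 imposes e)
bond 0 stroke→I1  (J1: bond 3 brought effort, rest push out)
bond 2 stroke→I2  (common-e at J1 fixed by 3)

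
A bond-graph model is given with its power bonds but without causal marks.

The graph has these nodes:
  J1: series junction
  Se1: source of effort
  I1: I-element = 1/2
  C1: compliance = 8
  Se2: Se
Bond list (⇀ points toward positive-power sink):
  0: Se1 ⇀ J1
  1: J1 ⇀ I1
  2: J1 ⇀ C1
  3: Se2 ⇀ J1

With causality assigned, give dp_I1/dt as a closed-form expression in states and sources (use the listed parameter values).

dp_I1/dt = E_Se1 + E_Se2 - q_C1/8

bond 0 |J1  (Se1 fixes effort; stroke away)
bond 3 |J1  (Se2 fixes effort; stroke away)
bond 1 |I1  (I1: I, integral causality)
bond 2 |J1  (common-f at J1 fixed by 1)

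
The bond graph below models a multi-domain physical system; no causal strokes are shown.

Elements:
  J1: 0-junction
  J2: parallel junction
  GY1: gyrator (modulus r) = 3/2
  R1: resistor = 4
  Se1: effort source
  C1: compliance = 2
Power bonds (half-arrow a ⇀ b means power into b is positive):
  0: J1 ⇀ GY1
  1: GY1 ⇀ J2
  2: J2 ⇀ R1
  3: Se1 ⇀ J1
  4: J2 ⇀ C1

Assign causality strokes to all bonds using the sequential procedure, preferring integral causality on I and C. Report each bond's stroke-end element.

#3 |J1  (Se1 fixes effort; stroke away)
#0 |GY1  (0-jn J1 has e-setter on 3)
#1 |GY1  (GY GY1: same side as bond 0)
#4 |J2  (C1 outputs effort q/C1)
#2 |R1  (0-jn J2 has e-setter on 4)

b0 stroke at GY1
b1 stroke at GY1
b2 stroke at R1
b3 stroke at J1
b4 stroke at J2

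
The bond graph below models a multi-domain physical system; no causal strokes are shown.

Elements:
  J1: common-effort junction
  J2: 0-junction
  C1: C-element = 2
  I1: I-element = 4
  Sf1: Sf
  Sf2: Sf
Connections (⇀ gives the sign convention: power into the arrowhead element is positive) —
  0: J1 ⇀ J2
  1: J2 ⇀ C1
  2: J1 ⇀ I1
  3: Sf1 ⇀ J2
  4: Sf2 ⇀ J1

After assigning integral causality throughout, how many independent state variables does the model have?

2  (C1, I1 all integral)

β3 |Sf1  (Sf1 fixes flow; stroke at Sf1)
β4 |Sf2  (source Sf2 imposes f)
β1 |J2  (C1: C, integral causality)
β0 |J1  (J2: bond 1 brought effort, rest push out)
β2 |I1  (J1 effort already set via bond 0)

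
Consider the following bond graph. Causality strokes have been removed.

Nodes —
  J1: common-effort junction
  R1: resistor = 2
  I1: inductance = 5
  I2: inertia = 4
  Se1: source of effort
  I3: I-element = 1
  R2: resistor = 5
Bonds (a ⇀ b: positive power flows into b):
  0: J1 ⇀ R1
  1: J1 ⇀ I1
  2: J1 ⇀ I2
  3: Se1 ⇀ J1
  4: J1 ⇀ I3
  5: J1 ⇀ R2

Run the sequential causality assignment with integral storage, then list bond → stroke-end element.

bond 3 |J1  (Se1 fixes effort; stroke away)
bond 0 |R1  (J1: bond 3 brought effort, rest push out)
bond 1 |I1  (common-e at J1 fixed by 3)
bond 2 |I2  (J1: bond 3 brought effort, rest push out)
bond 4 |I3  (common-e at J1 fixed by 3)
bond 5 |R2  (J1 effort already set via bond 3)

#0 →R1
#1 →I1
#2 →I2
#3 →J1
#4 →I3
#5 →R2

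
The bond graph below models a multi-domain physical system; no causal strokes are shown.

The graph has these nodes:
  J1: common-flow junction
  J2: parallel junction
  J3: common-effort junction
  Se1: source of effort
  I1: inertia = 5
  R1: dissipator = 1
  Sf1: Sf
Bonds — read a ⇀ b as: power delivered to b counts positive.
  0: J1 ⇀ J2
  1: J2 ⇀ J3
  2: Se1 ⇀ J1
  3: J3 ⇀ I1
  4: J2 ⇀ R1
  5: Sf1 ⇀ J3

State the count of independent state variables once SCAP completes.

1  (I1 all integral)

β2 stroke→J1  (Se1 (Se) sets effort on bond)
β5 stroke→Sf1  (Sf1 fixes flow; stroke at Sf1)
β0 stroke→J2  (only one flow-in slot at J1)
β1 stroke→J3  (common-e at J2 fixed by 0)
β4 stroke→R1  (0-jn J2 has e-setter on 0)
β3 stroke→I1  (J3: bond 1 brought effort, rest push out)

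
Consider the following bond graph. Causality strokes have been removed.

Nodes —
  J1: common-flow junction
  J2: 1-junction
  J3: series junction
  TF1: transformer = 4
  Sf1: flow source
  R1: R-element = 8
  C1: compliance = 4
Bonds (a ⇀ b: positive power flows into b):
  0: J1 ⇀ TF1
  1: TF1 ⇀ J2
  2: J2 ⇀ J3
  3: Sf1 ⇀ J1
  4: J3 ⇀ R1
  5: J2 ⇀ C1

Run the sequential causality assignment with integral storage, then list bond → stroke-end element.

bond 0 stroke→J1
bond 1 stroke→TF1
bond 2 stroke→J2
bond 3 stroke→Sf1
bond 4 stroke→J3
bond 5 stroke→J2

b3 stroke→Sf1  (source Sf1 imposes f)
b0 stroke→J1  (J1: bond 3 brought flow, rest push out)
b1 stroke→TF1  (TF TF1: opposite of bond 0)
b2 stroke→J2  (J2 flow already set via bond 1)
b5 stroke→J2  (J2: bond 1 brought flow, rest push out)
b4 stroke→J3  (J3 flow already set via bond 2)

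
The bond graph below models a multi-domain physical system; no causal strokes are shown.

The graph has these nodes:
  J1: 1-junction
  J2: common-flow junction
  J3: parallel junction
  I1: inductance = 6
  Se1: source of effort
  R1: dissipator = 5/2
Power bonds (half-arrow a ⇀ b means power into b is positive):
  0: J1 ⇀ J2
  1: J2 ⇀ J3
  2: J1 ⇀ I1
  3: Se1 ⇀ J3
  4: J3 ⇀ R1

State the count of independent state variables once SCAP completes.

1  (I1 all integral)

b3 →J3  (source Se1 imposes e)
b1 →J2  (0-jn J3 has e-setter on 3)
b4 →R1  (J3 effort already set via bond 3)
b0 →J1  (J2 needs exactly one f-in)
b2 →I1  (J1: last free bond brings flow in)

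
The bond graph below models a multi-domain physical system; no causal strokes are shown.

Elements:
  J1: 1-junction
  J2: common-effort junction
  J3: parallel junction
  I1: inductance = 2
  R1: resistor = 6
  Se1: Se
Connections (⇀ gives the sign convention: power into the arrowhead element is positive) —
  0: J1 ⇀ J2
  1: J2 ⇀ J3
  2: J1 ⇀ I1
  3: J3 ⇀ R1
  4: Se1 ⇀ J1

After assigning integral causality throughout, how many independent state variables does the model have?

1  (I1 all integral)

β4 stroke at J1  (source Se1 imposes e)
β2 stroke at I1  (I1 integral (f out))
β0 stroke at J1  (1-jn J1 has f-setter on 2)
β1 stroke at J2  (J2 needs exactly one e-in)
β3 stroke at J3  (closing 0-jn rule on J3)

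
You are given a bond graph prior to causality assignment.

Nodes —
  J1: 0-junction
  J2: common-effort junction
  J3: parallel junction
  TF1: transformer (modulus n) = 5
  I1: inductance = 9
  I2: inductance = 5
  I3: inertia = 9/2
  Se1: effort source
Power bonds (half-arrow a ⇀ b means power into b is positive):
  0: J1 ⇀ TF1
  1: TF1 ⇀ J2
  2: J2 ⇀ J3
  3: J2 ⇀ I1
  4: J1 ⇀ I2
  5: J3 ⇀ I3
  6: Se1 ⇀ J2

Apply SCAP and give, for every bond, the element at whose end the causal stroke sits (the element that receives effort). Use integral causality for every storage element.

bond 0 |J1
bond 1 |TF1
bond 2 |J3
bond 3 |I1
bond 4 |I2
bond 5 |I3
bond 6 |J2

b6 →J2  (Se1: effort source, stroke at far end)
b1 →TF1  (common-e at J2 fixed by 6)
b2 →J3  (common-e at J2 fixed by 6)
b3 →I1  (J2 effort already set via bond 6)
b5 →I3  (J3 effort already set via bond 2)
b0 →J1  (TF1: transformer flips bond 1)
b4 →I2  (J1: bond 0 brought effort, rest push out)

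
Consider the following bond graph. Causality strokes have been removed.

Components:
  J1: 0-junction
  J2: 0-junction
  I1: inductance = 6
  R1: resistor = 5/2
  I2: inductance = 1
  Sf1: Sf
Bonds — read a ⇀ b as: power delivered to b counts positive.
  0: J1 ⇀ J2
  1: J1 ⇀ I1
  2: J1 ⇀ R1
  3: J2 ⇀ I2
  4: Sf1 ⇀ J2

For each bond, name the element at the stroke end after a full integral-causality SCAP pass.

#0 stroke at J2
#1 stroke at I1
#2 stroke at J1
#3 stroke at I2
#4 stroke at Sf1

b4 |Sf1  (Sf1: flow source, stroke at near end)
b1 |I1  (prefer integral on I1)
b3 |I2  (prefer integral on I2)
b0 |J2  (closing 0-jn rule on J2)
b2 |J1  (closing 0-jn rule on J1)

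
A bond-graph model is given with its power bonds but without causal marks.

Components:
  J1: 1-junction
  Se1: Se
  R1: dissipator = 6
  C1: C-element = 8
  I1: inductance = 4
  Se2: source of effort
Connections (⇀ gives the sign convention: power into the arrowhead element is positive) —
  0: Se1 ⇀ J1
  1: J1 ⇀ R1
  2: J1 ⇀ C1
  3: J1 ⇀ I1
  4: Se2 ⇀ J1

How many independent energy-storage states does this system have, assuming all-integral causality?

β0 stroke at J1  (Se1 (Se) sets effort on bond)
β4 stroke at J1  (Se2 fixes effort; stroke away)
β2 stroke at J1  (C1 integral (e out))
β3 stroke at I1  (I1 outputs flow p/I1)
β1 stroke at J1  (1-jn J1 has f-setter on 3)

2  (C1, I1 all integral)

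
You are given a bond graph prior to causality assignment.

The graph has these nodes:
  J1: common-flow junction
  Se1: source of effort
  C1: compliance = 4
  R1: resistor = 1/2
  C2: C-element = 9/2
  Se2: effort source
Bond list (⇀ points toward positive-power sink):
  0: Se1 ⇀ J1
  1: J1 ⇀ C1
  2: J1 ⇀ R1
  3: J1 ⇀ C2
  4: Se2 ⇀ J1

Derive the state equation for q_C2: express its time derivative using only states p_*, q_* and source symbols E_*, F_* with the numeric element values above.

b0 stroke at J1  (Se1 fixes effort; stroke away)
b4 stroke at J1  (Se2: effort source, stroke at far end)
b1 stroke at J1  (C1 integral (e out))
b3 stroke at J1  (C2 outputs effort q/C2)
b2 stroke at R1  (J1: last free bond brings flow in)

dq_C2/dt = 2*E_Se1 + 2*E_Se2 - q_C1/2 - 4*q_C2/9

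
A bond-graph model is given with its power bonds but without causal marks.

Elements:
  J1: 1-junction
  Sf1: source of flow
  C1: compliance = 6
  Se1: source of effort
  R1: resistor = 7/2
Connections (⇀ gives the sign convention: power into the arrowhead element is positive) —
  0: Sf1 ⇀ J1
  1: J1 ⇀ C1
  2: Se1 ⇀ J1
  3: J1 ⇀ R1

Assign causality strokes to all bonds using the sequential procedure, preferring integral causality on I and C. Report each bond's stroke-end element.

bond 0 stroke→Sf1
bond 1 stroke→J1
bond 2 stroke→J1
bond 3 stroke→J1

b0 →Sf1  (Sf1 (Sf) sets flow on bond)
b2 →J1  (Se1: effort source, stroke at far end)
b1 →J1  (common-f at J1 fixed by 0)
b3 →J1  (1-jn J1 has f-setter on 0)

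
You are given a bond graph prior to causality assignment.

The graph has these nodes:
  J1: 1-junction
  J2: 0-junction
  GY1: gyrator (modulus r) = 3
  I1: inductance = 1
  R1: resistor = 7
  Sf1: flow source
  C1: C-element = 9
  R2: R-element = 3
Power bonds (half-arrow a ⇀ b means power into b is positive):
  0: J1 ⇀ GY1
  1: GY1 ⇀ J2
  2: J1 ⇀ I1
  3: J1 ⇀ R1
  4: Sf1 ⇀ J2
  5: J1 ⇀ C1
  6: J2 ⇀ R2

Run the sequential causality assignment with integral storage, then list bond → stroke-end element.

b4 stroke at Sf1  (Sf1 (Sf) sets flow on bond)
b2 stroke at I1  (prefer integral on I1)
b0 stroke at J1  (J1 flow already set via bond 2)
b3 stroke at J1  (J1: bond 2 brought flow, rest push out)
b5 stroke at J1  (J1: bond 2 brought flow, rest push out)
b1 stroke at J2  (GY GY1: same side as bond 0)
b6 stroke at R2  (J2: bond 1 brought effort, rest push out)

bond 0 stroke→J1
bond 1 stroke→J2
bond 2 stroke→I1
bond 3 stroke→J1
bond 4 stroke→Sf1
bond 5 stroke→J1
bond 6 stroke→R2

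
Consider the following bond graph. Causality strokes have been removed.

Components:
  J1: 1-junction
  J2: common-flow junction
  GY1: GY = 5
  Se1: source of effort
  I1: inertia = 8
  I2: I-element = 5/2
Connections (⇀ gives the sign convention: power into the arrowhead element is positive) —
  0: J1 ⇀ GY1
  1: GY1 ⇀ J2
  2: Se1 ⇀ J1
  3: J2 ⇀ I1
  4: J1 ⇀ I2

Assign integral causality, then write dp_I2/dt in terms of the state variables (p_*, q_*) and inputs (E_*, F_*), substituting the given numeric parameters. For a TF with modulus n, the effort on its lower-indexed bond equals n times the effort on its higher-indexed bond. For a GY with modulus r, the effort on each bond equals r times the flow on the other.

dp_I2/dt = E_Se1 - 5*p_I1/8

bond 2 stroke→J1  (Se1: effort source, stroke at far end)
bond 3 stroke→I1  (I1 outputs flow p/I1)
bond 1 stroke→J2  (J2: bond 3 brought flow, rest push out)
bond 0 stroke→J1  (GY1 both-in/both-out from 1)
bond 4 stroke→I2  (J1 needs exactly one f-in)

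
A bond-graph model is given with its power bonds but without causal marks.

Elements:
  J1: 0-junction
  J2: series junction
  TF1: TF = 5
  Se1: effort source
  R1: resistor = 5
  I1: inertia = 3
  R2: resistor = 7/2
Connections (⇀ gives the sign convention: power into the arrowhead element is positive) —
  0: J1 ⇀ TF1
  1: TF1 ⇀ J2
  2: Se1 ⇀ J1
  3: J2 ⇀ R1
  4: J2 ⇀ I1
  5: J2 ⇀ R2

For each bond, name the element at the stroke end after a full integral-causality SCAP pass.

#2 stroke→J1  (Se1 (Se) sets effort on bond)
#0 stroke→TF1  (common-e at J1 fixed by 2)
#1 stroke→J2  (TF1 one-in-one-out from 0)
#4 stroke→I1  (I1: I, integral causality)
#3 stroke→J2  (J2 flow already set via bond 4)
#5 stroke→J2  (J2: bond 4 brought flow, rest push out)

#0 →TF1
#1 →J2
#2 →J1
#3 →J2
#4 →I1
#5 →J2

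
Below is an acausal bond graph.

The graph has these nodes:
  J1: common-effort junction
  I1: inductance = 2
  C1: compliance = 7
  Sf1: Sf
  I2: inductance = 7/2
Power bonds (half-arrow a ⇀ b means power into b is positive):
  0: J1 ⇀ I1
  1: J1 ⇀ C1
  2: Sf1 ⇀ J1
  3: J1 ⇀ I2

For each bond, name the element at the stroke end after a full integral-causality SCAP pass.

#0 stroke at I1
#1 stroke at J1
#2 stroke at Sf1
#3 stroke at I2

#2 stroke at Sf1  (Sf1 (Sf) sets flow on bond)
#0 stroke at I1  (I1 outputs flow p/I1)
#1 stroke at J1  (C1: C, integral causality)
#3 stroke at I2  (common-e at J1 fixed by 1)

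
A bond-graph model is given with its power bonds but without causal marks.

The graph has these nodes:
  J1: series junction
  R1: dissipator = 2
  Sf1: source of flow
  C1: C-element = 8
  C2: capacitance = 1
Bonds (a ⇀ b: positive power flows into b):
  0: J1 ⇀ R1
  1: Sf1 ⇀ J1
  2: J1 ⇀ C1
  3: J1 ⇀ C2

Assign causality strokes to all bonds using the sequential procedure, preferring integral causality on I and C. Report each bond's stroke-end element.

β1 |Sf1  (source Sf1 imposes f)
β0 |J1  (J1: bond 1 brought flow, rest push out)
β2 |J1  (J1: bond 1 brought flow, rest push out)
β3 |J1  (1-jn J1 has f-setter on 1)

#0 |J1
#1 |Sf1
#2 |J1
#3 |J1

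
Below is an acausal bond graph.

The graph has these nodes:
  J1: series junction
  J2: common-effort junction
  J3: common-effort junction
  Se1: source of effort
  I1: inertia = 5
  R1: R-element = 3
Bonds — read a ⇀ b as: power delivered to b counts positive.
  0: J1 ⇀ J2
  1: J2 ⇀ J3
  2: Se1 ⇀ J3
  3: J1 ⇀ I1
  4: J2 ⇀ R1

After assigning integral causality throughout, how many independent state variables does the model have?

β2 stroke at J3  (Se1: effort source, stroke at far end)
β1 stroke at J2  (J3 effort already set via bond 2)
β0 stroke at J1  (common-e at J2 fixed by 1)
β4 stroke at R1  (J2 effort already set via bond 1)
β3 stroke at I1  (J1: last free bond brings flow in)

1  (I1 all integral)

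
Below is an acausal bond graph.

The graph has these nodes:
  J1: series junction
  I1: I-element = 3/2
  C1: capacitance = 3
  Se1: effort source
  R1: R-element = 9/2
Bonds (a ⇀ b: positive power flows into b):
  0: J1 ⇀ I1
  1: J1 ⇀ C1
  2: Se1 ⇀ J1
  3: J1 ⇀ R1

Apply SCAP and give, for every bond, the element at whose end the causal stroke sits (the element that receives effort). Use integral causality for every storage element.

b0 |I1
b1 |J1
b2 |J1
b3 |J1

#2 stroke→J1  (Se1: effort source, stroke at far end)
#0 stroke→I1  (I1 outputs flow p/I1)
#1 stroke→J1  (J1: bond 0 brought flow, rest push out)
#3 stroke→J1  (J1: bond 0 brought flow, rest push out)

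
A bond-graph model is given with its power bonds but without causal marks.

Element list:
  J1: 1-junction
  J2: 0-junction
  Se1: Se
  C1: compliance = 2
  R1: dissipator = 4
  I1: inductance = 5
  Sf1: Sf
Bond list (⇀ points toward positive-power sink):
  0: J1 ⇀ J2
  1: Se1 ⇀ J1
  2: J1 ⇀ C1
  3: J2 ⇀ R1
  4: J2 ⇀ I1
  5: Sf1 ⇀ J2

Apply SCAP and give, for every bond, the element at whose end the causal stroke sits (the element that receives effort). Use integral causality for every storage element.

β1 stroke→J1  (Se1 (Se) sets effort on bond)
β5 stroke→Sf1  (Sf1 fixes flow; stroke at Sf1)
β2 stroke→J1  (C1 integral (e out))
β0 stroke→J2  (J1: last free bond brings flow in)
β3 stroke→R1  (J2: bond 0 brought effort, rest push out)
β4 stroke→I1  (J2 effort already set via bond 0)

bond 0 |J2
bond 1 |J1
bond 2 |J1
bond 3 |R1
bond 4 |I1
bond 5 |Sf1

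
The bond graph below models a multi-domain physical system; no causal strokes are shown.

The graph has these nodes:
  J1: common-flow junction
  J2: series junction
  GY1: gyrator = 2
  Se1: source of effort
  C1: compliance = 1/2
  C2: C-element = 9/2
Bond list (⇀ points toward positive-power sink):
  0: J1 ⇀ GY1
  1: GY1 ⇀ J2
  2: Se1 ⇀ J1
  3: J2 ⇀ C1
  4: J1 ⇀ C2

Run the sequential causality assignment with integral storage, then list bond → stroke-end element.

#2 |J1  (source Se1 imposes e)
#3 |J2  (prefer integral on C1)
#1 |GY1  (closing 1-jn rule on J2)
#0 |GY1  (GY1: gyrator matches bond 1)
#4 |J1  (common-f at J1 fixed by 0)

bond 0 stroke→GY1
bond 1 stroke→GY1
bond 2 stroke→J1
bond 3 stroke→J2
bond 4 stroke→J1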